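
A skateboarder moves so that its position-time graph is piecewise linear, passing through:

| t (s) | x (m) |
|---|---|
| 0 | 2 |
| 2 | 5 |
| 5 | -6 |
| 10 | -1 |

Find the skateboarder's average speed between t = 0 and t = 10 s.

Average speed = (total path length)/(elapsed time); on a piecewise-linear x-t graph the path length is Σ|Δx|.
0–2 s: |Δx| = |5 − 2| = 3 m
2–5 s: |Δx| = |-6 − 5| = 11 m
5–10 s: |Δx| = |-1 − -6| = 5 m
Total path = 19 m; average speed = 19/10 = 1.9 m/s.

1.9 m/s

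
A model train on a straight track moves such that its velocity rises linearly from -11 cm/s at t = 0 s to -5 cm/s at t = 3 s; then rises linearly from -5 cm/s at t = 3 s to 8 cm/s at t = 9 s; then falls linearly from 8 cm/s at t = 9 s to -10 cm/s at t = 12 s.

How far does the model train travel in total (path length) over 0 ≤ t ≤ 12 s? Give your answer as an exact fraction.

Total distance travelled is ∫|v| dt — sum the magnitudes of each area piece.
0–3 s: |½(-11 + -5)(3)| = 24 cm
3–9 s: v = 0 at t = 69/13 s; triangle areas 75/13 + 192/13 = 267/13 cm
9–12 s: v = 0 at t = 31/3 s; triangle areas 16/3 + 25/3 = 41/3 cm
Total distance = 2270/39 cm

2270/39 cm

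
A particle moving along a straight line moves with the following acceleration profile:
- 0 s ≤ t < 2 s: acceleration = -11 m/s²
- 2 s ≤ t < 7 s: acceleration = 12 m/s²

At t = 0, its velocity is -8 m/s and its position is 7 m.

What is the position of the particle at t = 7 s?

On each constant-a segment, Δv = aΔt and Δx = v₀Δt + ½aΔt²; chain segment to segment.
0–2 s: v starts -8 m/s; Δx = -8·2 + ½·-11·2² = -38 m; v ends -30 m/s.
2–7 s: v starts -30 m/s; Δx = -30·5 + ½·12·5² = 0 m; v ends 30 m/s.
x(7) = 7 + Σ Δx = -31 m.

-31 m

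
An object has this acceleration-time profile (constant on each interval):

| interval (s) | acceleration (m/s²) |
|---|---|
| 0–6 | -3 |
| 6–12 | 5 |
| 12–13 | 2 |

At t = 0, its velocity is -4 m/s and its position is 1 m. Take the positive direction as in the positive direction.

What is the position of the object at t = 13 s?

-110 m

On each constant-a segment, Δv = aΔt and Δx = v₀Δt + ½aΔt²; chain segment to segment.
0–6 s: v starts -4 m/s; Δx = -4·6 + ½·-3·6² = -78 m; v ends -22 m/s.
6–12 s: v starts -22 m/s; Δx = -22·6 + ½·5·6² = -42 m; v ends 8 m/s.
12–13 s: v starts 8 m/s; Δx = 8·1 + ½·2·1² = 9 m; v ends 10 m/s.
x(13) = 1 + Σ Δx = -110 m.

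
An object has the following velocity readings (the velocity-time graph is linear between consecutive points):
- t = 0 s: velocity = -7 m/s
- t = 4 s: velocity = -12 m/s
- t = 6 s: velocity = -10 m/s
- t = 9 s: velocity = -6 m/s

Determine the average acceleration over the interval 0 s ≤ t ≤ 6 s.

-0.5 m/s²

Average acceleration = Δv/Δt = (-10 − -7)/(6 − 0) = -0.5 m/s².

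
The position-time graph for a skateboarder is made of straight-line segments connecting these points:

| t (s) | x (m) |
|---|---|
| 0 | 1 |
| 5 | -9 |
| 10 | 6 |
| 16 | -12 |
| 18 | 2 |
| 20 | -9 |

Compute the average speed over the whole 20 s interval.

3.4 m/s

Average speed = (total path length)/(elapsed time); on a piecewise-linear x-t graph the path length is Σ|Δx|.
0–5 s: |Δx| = |-9 − 1| = 10 m
5–10 s: |Δx| = |6 − -9| = 15 m
10–16 s: |Δx| = |-12 − 6| = 18 m
16–18 s: |Δx| = |2 − -12| = 14 m
18–20 s: |Δx| = |-9 − 2| = 11 m
Total path = 68 m; average speed = 68/20 = 3.4 m/s.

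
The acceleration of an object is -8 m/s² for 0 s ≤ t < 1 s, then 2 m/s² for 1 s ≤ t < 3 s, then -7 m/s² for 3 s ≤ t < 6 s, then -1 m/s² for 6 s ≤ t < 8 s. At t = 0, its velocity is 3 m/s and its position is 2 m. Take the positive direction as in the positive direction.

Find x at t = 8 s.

On each constant-a segment, Δv = aΔt and Δx = v₀Δt + ½aΔt²; chain segment to segment.
0–1 s: v starts 3 m/s; Δx = 3·1 + ½·-8·1² = -1 m; v ends -5 m/s.
1–3 s: v starts -5 m/s; Δx = -5·2 + ½·2·2² = -6 m; v ends -1 m/s.
3–6 s: v starts -1 m/s; Δx = -1·3 + ½·-7·3² = -34.5 m; v ends -22 m/s.
6–8 s: v starts -22 m/s; Δx = -22·2 + ½·-1·2² = -46 m; v ends -24 m/s.
x(8) = 2 + Σ Δx = -85.5 m.

-85.5 m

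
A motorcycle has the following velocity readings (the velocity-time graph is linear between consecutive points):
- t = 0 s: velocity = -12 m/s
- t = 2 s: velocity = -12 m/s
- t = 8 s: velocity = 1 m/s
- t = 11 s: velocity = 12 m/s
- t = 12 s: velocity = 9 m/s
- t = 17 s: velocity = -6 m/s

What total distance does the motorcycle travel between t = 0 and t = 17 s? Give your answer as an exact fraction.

2781/26 m

Distance (not displacement) is the total path length: add the absolute areas under v-t.
0–2 s: |-12| × 2 = 24 m
2–8 s: v = 0 at t = 98/13 s; triangle areas 432/13 + 3/13 = 435/13 m
8–11 s: |½(1 + 12)(3)| = 19.5 m
11–12 s: |½(12 + 9)(1)| = 10.5 m
12–17 s: v = 0 at t = 15 s; triangle areas 13.5 + 6 = 19.5 m
Total distance = 2781/26 m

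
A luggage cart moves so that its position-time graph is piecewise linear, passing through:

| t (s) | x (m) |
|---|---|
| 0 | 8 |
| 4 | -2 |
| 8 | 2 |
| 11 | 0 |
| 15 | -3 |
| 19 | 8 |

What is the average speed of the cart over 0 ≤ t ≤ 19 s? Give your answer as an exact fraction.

Average speed = (total path length)/(elapsed time); on a piecewise-linear x-t graph the path length is Σ|Δx|.
0–4 s: |Δx| = |-2 − 8| = 10 m
4–8 s: |Δx| = |2 − -2| = 4 m
8–11 s: |Δx| = |0 − 2| = 2 m
11–15 s: |Δx| = |-3 − 0| = 3 m
15–19 s: |Δx| = |8 − -3| = 11 m
Total path = 30 m; average speed = 30/19 = 30/19 m/s.

30/19 m/s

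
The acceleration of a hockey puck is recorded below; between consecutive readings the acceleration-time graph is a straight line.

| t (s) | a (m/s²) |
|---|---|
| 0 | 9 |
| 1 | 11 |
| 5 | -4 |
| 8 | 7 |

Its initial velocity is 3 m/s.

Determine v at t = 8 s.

31.5 m/s

Δv equals the area under the a-t graph; then v = v₀ + Δv.
0–1 s: ½(9 + 11)(1) = 10 m/s
1–5 s: ½(11 + -4)(4) = 14 m/s
5–8 s: ½(-4 + 7)(3) = 4.5 m/s
Δv = 28.5 m/s, so v(8) = 3 + (28.5) = 31.5 m/s.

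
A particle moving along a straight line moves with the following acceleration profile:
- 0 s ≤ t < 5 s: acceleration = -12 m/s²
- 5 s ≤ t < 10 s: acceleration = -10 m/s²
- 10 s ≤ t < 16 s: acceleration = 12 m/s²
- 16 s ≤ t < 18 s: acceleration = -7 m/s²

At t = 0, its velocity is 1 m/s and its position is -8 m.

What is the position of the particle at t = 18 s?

-1099 m

On each constant-a segment, Δv = aΔt and Δx = v₀Δt + ½aΔt²; chain segment to segment.
0–5 s: v starts 1 m/s; Δx = 1·5 + ½·-12·5² = -145 m; v ends -59 m/s.
5–10 s: v starts -59 m/s; Δx = -59·5 + ½·-10·5² = -420 m; v ends -109 m/s.
10–16 s: v starts -109 m/s; Δx = -109·6 + ½·12·6² = -438 m; v ends -37 m/s.
16–18 s: v starts -37 m/s; Δx = -37·2 + ½·-7·2² = -88 m; v ends -51 m/s.
x(18) = -8 + Σ Δx = -1099 m.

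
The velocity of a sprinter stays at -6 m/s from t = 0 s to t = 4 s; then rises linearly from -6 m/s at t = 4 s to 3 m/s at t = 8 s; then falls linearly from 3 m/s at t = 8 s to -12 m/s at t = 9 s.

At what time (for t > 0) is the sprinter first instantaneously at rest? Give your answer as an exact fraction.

t = 20/3 s

v changes sign on 4–8 s (from -6 to 3); the graph is linear there, so v = 0 at t = 4 + (6)·(8 − 4)/(3 − -6) = 20/3 s.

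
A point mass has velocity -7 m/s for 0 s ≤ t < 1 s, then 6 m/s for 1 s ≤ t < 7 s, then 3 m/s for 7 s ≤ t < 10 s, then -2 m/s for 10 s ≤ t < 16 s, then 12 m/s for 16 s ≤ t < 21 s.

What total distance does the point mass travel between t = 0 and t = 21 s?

124 m

Total distance travelled is ∫|v| dt — sum the magnitudes of each area piece.
0–1 s: |-7| × 1 = 7 m
1–7 s: |6| × 6 = 36 m
7–10 s: |3| × 3 = 9 m
10–16 s: |-2| × 6 = 12 m
16–21 s: |12| × 5 = 60 m
Total distance = 124 m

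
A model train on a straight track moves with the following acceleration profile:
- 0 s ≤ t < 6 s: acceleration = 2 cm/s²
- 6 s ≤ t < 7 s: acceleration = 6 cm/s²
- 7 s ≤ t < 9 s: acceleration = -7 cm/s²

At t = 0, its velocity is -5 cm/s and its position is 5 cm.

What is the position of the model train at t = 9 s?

33 cm

On each constant-a segment, Δv = aΔt and Δx = v₀Δt + ½aΔt²; chain segment to segment.
0–6 s: v starts -5 cm/s; Δx = -5·6 + ½·2·6² = 6 cm; v ends 7 cm/s.
6–7 s: v starts 7 cm/s; Δx = 7·1 + ½·6·1² = 10 cm; v ends 13 cm/s.
7–9 s: v starts 13 cm/s; Δx = 13·2 + ½·-7·2² = 12 cm; v ends -1 cm/s.
x(9) = 5 + Σ Δx = 33 cm.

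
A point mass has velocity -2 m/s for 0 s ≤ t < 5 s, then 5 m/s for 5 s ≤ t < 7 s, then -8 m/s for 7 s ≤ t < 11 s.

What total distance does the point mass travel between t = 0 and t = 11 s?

Distance (not displacement) is the total path length: add the absolute areas under v-t.
0–5 s: |-2| × 5 = 10 m
5–7 s: |5| × 2 = 10 m
7–11 s: |-8| × 4 = 32 m
Total distance = 52 m

52 m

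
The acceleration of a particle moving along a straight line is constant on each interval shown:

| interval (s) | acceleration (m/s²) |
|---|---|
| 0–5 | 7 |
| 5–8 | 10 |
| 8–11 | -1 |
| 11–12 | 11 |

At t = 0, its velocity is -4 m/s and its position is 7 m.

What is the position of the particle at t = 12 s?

454.5 m

On each constant-a segment, Δv = aΔt and Δx = v₀Δt + ½aΔt²; chain segment to segment.
0–5 s: v starts -4 m/s; Δx = -4·5 + ½·7·5² = 67.5 m; v ends 31 m/s.
5–8 s: v starts 31 m/s; Δx = 31·3 + ½·10·3² = 138 m; v ends 61 m/s.
8–11 s: v starts 61 m/s; Δx = 61·3 + ½·-1·3² = 178.5 m; v ends 58 m/s.
11–12 s: v starts 58 m/s; Δx = 58·1 + ½·11·1² = 63.5 m; v ends 69 m/s.
x(12) = 7 + Σ Δx = 454.5 m.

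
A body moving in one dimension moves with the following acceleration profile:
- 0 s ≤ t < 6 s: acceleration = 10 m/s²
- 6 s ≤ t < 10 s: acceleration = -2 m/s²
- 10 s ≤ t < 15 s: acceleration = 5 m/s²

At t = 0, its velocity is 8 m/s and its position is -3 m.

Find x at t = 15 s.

On each constant-a segment, Δv = aΔt and Δx = v₀Δt + ½aΔt²; chain segment to segment.
0–6 s: v starts 8 m/s; Δx = 8·6 + ½·10·6² = 228 m; v ends 68 m/s.
6–10 s: v starts 68 m/s; Δx = 68·4 + ½·-2·4² = 256 m; v ends 60 m/s.
10–15 s: v starts 60 m/s; Δx = 60·5 + ½·5·5² = 362.5 m; v ends 85 m/s.
x(15) = -3 + Σ Δx = 843.5 m.

843.5 m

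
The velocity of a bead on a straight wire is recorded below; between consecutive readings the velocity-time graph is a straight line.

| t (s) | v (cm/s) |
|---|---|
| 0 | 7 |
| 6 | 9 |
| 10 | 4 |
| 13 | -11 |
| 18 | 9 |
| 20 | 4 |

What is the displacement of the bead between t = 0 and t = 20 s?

71.5 cm

Net displacement equals the area under the velocity-time graph (areas below the axis count negative).
0–6 s: ½(7 + 9)(6) = 48 cm
6–10 s: ½(9 + 4)(4) = 26 cm
10–13 s: ½(4 + -11)(3) = -10.5 cm
13–18 s: ½(-11 + 9)(5) = -5 cm
18–20 s: ½(9 + 4)(2) = 13 cm
Net displacement = 71.5 cm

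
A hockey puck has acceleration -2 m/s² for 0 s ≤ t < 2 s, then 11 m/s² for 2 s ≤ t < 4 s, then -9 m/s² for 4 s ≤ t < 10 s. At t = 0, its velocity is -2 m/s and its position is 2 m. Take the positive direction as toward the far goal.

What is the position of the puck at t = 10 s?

-62 m

On each constant-a segment, Δv = aΔt and Δx = v₀Δt + ½aΔt²; chain segment to segment.
0–2 s: v starts -2 m/s; Δx = -2·2 + ½·-2·2² = -8 m; v ends -6 m/s.
2–4 s: v starts -6 m/s; Δx = -6·2 + ½·11·2² = 10 m; v ends 16 m/s.
4–10 s: v starts 16 m/s; Δx = 16·6 + ½·-9·6² = -66 m; v ends -38 m/s.
x(10) = 2 + Σ Δx = -62 m.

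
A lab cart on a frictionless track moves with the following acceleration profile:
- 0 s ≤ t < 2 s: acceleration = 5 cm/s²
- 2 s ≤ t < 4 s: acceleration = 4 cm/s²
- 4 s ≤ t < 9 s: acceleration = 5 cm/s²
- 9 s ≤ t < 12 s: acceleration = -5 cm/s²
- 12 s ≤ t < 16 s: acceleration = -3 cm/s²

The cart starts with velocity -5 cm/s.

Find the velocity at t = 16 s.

11 cm/s

Δv equals the area under the a-t graph; then v = v₀ + Δv.
0–2 s: 5 × 2 = 10 cm/s
2–4 s: 4 × 2 = 8 cm/s
4–9 s: 5 × 5 = 25 cm/s
9–12 s: -5 × 3 = -15 cm/s
12–16 s: -3 × 4 = -12 cm/s
Δv = 16 cm/s, so v(16) = -5 + (16) = 11 cm/s.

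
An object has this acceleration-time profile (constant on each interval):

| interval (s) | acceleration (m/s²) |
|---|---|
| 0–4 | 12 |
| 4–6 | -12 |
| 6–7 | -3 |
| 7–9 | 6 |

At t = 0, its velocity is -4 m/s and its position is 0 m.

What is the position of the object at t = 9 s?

208.5 m

On each constant-a segment, Δv = aΔt and Δx = v₀Δt + ½aΔt²; chain segment to segment.
0–4 s: v starts -4 m/s; Δx = -4·4 + ½·12·4² = 80 m; v ends 44 m/s.
4–6 s: v starts 44 m/s; Δx = 44·2 + ½·-12·2² = 64 m; v ends 20 m/s.
6–7 s: v starts 20 m/s; Δx = 20·1 + ½·-3·1² = 18.5 m; v ends 17 m/s.
7–9 s: v starts 17 m/s; Δx = 17·2 + ½·6·2² = 46 m; v ends 29 m/s.
x(9) = 0 + Σ Δx = 208.5 m.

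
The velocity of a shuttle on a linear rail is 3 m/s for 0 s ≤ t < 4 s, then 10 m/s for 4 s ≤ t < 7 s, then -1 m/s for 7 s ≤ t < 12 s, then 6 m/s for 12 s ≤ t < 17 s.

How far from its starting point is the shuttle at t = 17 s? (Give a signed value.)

Net displacement equals the area under the velocity-time graph (areas below the axis count negative).
0–4 s: 3 × 4 = 12 m
4–7 s: 10 × 3 = 30 m
7–12 s: -1 × 5 = -5 m
12–17 s: 6 × 5 = 30 m
Net displacement = 67 m

67 m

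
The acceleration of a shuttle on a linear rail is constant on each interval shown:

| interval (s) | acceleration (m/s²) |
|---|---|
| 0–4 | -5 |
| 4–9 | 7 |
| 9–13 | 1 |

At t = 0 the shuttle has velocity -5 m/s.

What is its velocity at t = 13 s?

Δv equals the area under the a-t graph; then v = v₀ + Δv.
0–4 s: -5 × 4 = -20 m/s
4–9 s: 7 × 5 = 35 m/s
9–13 s: 1 × 4 = 4 m/s
Δv = 19 m/s, so v(13) = -5 + (19) = 14 m/s.

14 m/s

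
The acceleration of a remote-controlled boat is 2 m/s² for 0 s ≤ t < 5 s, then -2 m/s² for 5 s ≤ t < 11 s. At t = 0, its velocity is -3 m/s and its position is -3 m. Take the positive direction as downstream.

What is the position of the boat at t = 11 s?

On each constant-a segment, Δv = aΔt and Δx = v₀Δt + ½aΔt²; chain segment to segment.
0–5 s: v starts -3 m/s; Δx = -3·5 + ½·2·5² = 10 m; v ends 7 m/s.
5–11 s: v starts 7 m/s; Δx = 7·6 + ½·-2·6² = 6 m; v ends -5 m/s.
x(11) = -3 + Σ Δx = 13 m.

13 m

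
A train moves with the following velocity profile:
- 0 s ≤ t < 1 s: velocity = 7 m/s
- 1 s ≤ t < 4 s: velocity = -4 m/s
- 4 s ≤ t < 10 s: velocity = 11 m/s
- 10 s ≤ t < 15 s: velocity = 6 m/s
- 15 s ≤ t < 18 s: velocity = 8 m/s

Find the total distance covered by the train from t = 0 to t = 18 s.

139 m

Distance (not displacement) is the total path length: add the absolute areas under v-t.
0–1 s: |7| × 1 = 7 m
1–4 s: |-4| × 3 = 12 m
4–10 s: |11| × 6 = 66 m
10–15 s: |6| × 5 = 30 m
15–18 s: |8| × 3 = 24 m
Total distance = 139 m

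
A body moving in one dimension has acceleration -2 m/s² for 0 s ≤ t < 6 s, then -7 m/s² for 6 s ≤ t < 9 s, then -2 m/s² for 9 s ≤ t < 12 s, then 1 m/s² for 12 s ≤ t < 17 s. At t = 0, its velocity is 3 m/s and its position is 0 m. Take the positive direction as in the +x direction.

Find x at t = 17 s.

On each constant-a segment, Δv = aΔt and Δx = v₀Δt + ½aΔt²; chain segment to segment.
0–6 s: v starts 3 m/s; Δx = 3·6 + ½·-2·6² = -18 m; v ends -9 m/s.
6–9 s: v starts -9 m/s; Δx = -9·3 + ½·-7·3² = -58.5 m; v ends -30 m/s.
9–12 s: v starts -30 m/s; Δx = -30·3 + ½·-2·3² = -99 m; v ends -36 m/s.
12–17 s: v starts -36 m/s; Δx = -36·5 + ½·1·5² = -167.5 m; v ends -31 m/s.
x(17) = 0 + Σ Δx = -343 m.

-343 m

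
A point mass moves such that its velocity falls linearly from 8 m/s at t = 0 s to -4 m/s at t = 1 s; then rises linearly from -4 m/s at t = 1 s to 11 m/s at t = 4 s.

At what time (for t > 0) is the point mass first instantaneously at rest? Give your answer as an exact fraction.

t = 2/3 s

v changes sign on 0–1 s (from 8 to -4); the graph is linear there, so v = 0 at t = 0 + (-8)·(1 − 0)/(-4 − 8) = 2/3 s.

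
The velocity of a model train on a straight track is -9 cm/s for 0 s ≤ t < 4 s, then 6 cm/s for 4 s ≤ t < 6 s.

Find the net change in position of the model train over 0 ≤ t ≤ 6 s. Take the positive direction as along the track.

-24 cm

Displacement is the signed area under the v-t curve.
0–4 s: -9 × 4 = -36 cm
4–6 s: 6 × 2 = 12 cm
Net displacement = -24 cm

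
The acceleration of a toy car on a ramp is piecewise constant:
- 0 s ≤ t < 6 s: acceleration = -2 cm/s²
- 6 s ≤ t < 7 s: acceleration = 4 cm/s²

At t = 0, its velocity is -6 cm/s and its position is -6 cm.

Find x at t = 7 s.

On each constant-a segment, Δv = aΔt and Δx = v₀Δt + ½aΔt²; chain segment to segment.
0–6 s: v starts -6 cm/s; Δx = -6·6 + ½·-2·6² = -72 cm; v ends -18 cm/s.
6–7 s: v starts -18 cm/s; Δx = -18·1 + ½·4·1² = -16 cm; v ends -14 cm/s.
x(7) = -6 + Σ Δx = -94 cm.

-94 cm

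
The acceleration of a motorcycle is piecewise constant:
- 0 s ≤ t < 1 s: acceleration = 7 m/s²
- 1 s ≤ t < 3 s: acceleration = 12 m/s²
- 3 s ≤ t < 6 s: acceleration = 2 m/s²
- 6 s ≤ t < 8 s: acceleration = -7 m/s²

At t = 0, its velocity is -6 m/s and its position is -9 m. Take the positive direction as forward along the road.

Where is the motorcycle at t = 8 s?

On each constant-a segment, Δv = aΔt and Δx = v₀Δt + ½aΔt²; chain segment to segment.
0–1 s: v starts -6 m/s; Δx = -6·1 + ½·7·1² = -2.5 m; v ends 1 m/s.
1–3 s: v starts 1 m/s; Δx = 1·2 + ½·12·2² = 26 m; v ends 25 m/s.
3–6 s: v starts 25 m/s; Δx = 25·3 + ½·2·3² = 84 m; v ends 31 m/s.
6–8 s: v starts 31 m/s; Δx = 31·2 + ½·-7·2² = 48 m; v ends 17 m/s.
x(8) = -9 + Σ Δx = 146.5 m.

146.5 m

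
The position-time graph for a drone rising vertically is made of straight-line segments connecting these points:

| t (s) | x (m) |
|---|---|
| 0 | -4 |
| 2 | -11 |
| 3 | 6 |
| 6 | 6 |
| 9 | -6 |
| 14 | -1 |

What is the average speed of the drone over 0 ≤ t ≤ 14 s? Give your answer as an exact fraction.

41/14 m/s

Average speed = (total path length)/(elapsed time); on a piecewise-linear x-t graph the path length is Σ|Δx|.
0–2 s: |Δx| = |-11 − -4| = 7 m
2–3 s: |Δx| = |6 − -11| = 17 m
3–6 s: |Δx| = |6 − 6| = 0 m
6–9 s: |Δx| = |-6 − 6| = 12 m
9–14 s: |Δx| = |-1 − -6| = 5 m
Total path = 41 m; average speed = 41/14 = 41/14 m/s.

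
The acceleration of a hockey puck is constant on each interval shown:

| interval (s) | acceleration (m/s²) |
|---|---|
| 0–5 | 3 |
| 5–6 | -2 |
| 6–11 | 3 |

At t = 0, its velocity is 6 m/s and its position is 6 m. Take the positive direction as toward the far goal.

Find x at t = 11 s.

226 m

On each constant-a segment, Δv = aΔt and Δx = v₀Δt + ½aΔt²; chain segment to segment.
0–5 s: v starts 6 m/s; Δx = 6·5 + ½·3·5² = 67.5 m; v ends 21 m/s.
5–6 s: v starts 21 m/s; Δx = 21·1 + ½·-2·1² = 20 m; v ends 19 m/s.
6–11 s: v starts 19 m/s; Δx = 19·5 + ½·3·5² = 132.5 m; v ends 34 m/s.
x(11) = 6 + Σ Δx = 226 m.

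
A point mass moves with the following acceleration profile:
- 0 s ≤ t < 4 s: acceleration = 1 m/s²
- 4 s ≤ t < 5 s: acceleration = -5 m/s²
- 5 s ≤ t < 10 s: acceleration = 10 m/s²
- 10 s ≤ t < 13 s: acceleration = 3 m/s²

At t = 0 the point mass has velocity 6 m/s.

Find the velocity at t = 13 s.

Δv equals the area under the a-t graph; then v = v₀ + Δv.
0–4 s: 1 × 4 = 4 m/s
4–5 s: -5 × 1 = -5 m/s
5–10 s: 10 × 5 = 50 m/s
10–13 s: 3 × 3 = 9 m/s
Δv = 58 m/s, so v(13) = 6 + (58) = 64 m/s.

64 m/s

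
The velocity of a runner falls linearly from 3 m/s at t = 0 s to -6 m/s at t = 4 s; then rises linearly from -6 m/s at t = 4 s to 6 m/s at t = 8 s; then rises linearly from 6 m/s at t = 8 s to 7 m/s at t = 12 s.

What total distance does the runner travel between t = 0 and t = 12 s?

48 m

Distance (not displacement) is the total path length: add the absolute areas under v-t.
0–4 s: v = 0 at t = 4/3 s; triangle areas 2 + 8 = 10 m
4–8 s: v = 0 at t = 6 s; triangle areas 6 + 6 = 12 m
8–12 s: |½(6 + 7)(4)| = 26 m
Total distance = 48 m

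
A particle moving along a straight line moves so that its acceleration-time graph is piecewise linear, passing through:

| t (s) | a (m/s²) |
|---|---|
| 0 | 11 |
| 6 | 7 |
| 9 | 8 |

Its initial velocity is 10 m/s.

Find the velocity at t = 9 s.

86.5 m/s

Δv equals the area under the a-t graph; then v = v₀ + Δv.
0–6 s: ½(11 + 7)(6) = 54 m/s
6–9 s: ½(7 + 8)(3) = 22.5 m/s
Δv = 76.5 m/s, so v(9) = 10 + (76.5) = 86.5 m/s.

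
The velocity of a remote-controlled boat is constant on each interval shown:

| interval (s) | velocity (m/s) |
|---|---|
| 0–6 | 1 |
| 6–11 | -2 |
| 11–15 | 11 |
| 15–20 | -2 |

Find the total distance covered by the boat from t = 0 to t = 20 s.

Distance (not displacement) is the total path length: add the absolute areas under v-t.
0–6 s: |1| × 6 = 6 m
6–11 s: |-2| × 5 = 10 m
11–15 s: |11| × 4 = 44 m
15–20 s: |-2| × 5 = 10 m
Total distance = 70 m

70 m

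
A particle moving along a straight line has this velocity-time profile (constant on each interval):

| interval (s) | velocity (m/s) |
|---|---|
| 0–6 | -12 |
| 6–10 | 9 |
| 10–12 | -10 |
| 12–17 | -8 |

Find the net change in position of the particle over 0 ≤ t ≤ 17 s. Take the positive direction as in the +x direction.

-96 m

Displacement is the signed area under the v-t curve.
0–6 s: -12 × 6 = -72 m
6–10 s: 9 × 4 = 36 m
10–12 s: -10 × 2 = -20 m
12–17 s: -8 × 5 = -40 m
Net displacement = -96 m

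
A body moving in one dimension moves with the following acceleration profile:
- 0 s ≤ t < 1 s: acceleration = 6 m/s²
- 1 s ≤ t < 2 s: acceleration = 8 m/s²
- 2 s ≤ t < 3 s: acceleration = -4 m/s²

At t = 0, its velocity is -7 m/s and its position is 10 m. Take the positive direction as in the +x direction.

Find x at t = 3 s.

14 m

On each constant-a segment, Δv = aΔt and Δx = v₀Δt + ½aΔt²; chain segment to segment.
0–1 s: v starts -7 m/s; Δx = -7·1 + ½·6·1² = -4 m; v ends -1 m/s.
1–2 s: v starts -1 m/s; Δx = -1·1 + ½·8·1² = 3 m; v ends 7 m/s.
2–3 s: v starts 7 m/s; Δx = 7·1 + ½·-4·1² = 5 m; v ends 3 m/s.
x(3) = 10 + Σ Δx = 14 m.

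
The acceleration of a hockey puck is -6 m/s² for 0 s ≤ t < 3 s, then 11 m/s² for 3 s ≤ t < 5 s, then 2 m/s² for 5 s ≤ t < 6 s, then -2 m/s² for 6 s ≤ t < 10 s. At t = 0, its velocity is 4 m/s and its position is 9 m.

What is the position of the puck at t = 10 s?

21 m

On each constant-a segment, Δv = aΔt and Δx = v₀Δt + ½aΔt²; chain segment to segment.
0–3 s: v starts 4 m/s; Δx = 4·3 + ½·-6·3² = -15 m; v ends -14 m/s.
3–5 s: v starts -14 m/s; Δx = -14·2 + ½·11·2² = -6 m; v ends 8 m/s.
5–6 s: v starts 8 m/s; Δx = 8·1 + ½·2·1² = 9 m; v ends 10 m/s.
6–10 s: v starts 10 m/s; Δx = 10·4 + ½·-2·4² = 24 m; v ends 2 m/s.
x(10) = 9 + Σ Δx = 21 m.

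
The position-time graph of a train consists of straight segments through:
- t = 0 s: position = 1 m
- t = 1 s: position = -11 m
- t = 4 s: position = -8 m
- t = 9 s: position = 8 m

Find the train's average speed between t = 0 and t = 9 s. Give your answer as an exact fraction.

31/9 m/s

Average speed = (total path length)/(elapsed time); on a piecewise-linear x-t graph the path length is Σ|Δx|.
0–1 s: |Δx| = |-11 − 1| = 12 m
1–4 s: |Δx| = |-8 − -11| = 3 m
4–9 s: |Δx| = |8 − -8| = 16 m
Total path = 31 m; average speed = 31/9 = 31/9 m/s.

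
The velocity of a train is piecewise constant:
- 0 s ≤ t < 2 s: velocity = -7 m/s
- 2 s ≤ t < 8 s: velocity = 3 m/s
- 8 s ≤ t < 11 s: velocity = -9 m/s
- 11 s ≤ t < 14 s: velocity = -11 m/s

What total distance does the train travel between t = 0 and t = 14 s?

92 m

Distance (not displacement) is the total path length: add the absolute areas under v-t.
0–2 s: |-7| × 2 = 14 m
2–8 s: |3| × 6 = 18 m
8–11 s: |-9| × 3 = 27 m
11–14 s: |-11| × 3 = 33 m
Total distance = 92 m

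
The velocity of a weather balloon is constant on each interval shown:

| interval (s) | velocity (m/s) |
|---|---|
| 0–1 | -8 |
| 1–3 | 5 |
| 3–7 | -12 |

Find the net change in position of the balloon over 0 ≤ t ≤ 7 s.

Net displacement equals the area under the velocity-time graph (areas below the axis count negative).
0–1 s: -8 × 1 = -8 m
1–3 s: 5 × 2 = 10 m
3–7 s: -12 × 4 = -48 m
Net displacement = -46 m

-46 m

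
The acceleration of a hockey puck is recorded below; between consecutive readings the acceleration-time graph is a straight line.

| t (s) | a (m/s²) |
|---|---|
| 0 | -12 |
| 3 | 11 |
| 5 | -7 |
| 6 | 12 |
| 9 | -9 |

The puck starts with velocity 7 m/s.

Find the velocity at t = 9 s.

Δv equals the area under the a-t graph; then v = v₀ + Δv.
0–3 s: ½(-12 + 11)(3) = -1.5 m/s
3–5 s: ½(11 + -7)(2) = 4 m/s
5–6 s: ½(-7 + 12)(1) = 2.5 m/s
6–9 s: ½(12 + -9)(3) = 4.5 m/s
Δv = 9.5 m/s, so v(9) = 7 + (9.5) = 16.5 m/s.

16.5 m/s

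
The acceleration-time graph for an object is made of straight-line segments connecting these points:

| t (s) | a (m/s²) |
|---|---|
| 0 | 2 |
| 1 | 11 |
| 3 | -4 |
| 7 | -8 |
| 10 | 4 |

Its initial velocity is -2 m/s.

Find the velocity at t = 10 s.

Δv equals the area under the a-t graph; then v = v₀ + Δv.
0–1 s: ½(2 + 11)(1) = 6.5 m/s
1–3 s: ½(11 + -4)(2) = 7 m/s
3–7 s: ½(-4 + -8)(4) = -24 m/s
7–10 s: ½(-8 + 4)(3) = -6 m/s
Δv = -16.5 m/s, so v(10) = -2 + (-16.5) = -18.5 m/s.

-18.5 m/s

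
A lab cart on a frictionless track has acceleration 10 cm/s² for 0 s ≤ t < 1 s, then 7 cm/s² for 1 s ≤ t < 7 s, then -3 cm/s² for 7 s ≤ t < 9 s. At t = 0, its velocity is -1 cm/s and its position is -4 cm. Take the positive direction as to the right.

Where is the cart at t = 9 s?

276 cm

On each constant-a segment, Δv = aΔt and Δx = v₀Δt + ½aΔt²; chain segment to segment.
0–1 s: v starts -1 cm/s; Δx = -1·1 + ½·10·1² = 4 cm; v ends 9 cm/s.
1–7 s: v starts 9 cm/s; Δx = 9·6 + ½·7·6² = 180 cm; v ends 51 cm/s.
7–9 s: v starts 51 cm/s; Δx = 51·2 + ½·-3·2² = 96 cm; v ends 45 cm/s.
x(9) = -4 + Σ Δx = 276 cm.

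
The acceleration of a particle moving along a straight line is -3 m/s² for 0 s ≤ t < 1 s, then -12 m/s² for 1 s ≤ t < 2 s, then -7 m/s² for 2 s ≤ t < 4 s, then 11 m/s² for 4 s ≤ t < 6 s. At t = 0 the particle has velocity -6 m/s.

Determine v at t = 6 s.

Δv equals the area under the a-t graph; then v = v₀ + Δv.
0–1 s: -3 × 1 = -3 m/s
1–2 s: -12 × 1 = -12 m/s
2–4 s: -7 × 2 = -14 m/s
4–6 s: 11 × 2 = 22 m/s
Δv = -7 m/s, so v(6) = -6 + (-7) = -13 m/s.

-13 m/s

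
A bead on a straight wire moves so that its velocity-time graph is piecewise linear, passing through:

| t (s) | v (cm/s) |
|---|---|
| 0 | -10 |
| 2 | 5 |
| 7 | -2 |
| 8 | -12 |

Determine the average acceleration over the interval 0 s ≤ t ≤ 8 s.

-0.25 cm/s²

Average acceleration = Δv/Δt = (-12 − -10)/(8 − 0) = -0.25 cm/s².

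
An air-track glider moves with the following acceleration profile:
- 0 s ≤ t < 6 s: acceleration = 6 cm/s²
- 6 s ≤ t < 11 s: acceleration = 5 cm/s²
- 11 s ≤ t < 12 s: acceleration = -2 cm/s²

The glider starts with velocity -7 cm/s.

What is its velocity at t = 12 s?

Δv equals the area under the a-t graph; then v = v₀ + Δv.
0–6 s: 6 × 6 = 36 cm/s
6–11 s: 5 × 5 = 25 cm/s
11–12 s: -2 × 1 = -2 cm/s
Δv = 59 cm/s, so v(12) = -7 + (59) = 52 cm/s.

52 cm/s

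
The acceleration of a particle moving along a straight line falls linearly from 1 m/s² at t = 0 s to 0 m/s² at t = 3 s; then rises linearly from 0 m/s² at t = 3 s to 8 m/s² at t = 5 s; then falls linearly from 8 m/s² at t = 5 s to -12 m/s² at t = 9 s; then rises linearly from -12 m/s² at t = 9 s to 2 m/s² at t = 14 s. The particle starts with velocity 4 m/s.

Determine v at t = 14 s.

Δv equals the area under the a-t graph; then v = v₀ + Δv.
0–3 s: ½(1 + 0)(3) = 1.5 m/s
3–5 s: ½(0 + 8)(2) = 8 m/s
5–9 s: ½(8 + -12)(4) = -8 m/s
9–14 s: ½(-12 + 2)(5) = -25 m/s
Δv = -23.5 m/s, so v(14) = 4 + (-23.5) = -19.5 m/s.

-19.5 m/s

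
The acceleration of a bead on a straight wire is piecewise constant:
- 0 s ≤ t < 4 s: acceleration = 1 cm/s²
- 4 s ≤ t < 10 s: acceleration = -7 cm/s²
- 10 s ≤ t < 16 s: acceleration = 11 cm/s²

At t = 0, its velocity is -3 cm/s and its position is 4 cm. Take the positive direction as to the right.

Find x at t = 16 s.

-168 cm

On each constant-a segment, Δv = aΔt and Δx = v₀Δt + ½aΔt²; chain segment to segment.
0–4 s: v starts -3 cm/s; Δx = -3·4 + ½·1·4² = -4 cm; v ends 1 cm/s.
4–10 s: v starts 1 cm/s; Δx = 1·6 + ½·-7·6² = -120 cm; v ends -41 cm/s.
10–16 s: v starts -41 cm/s; Δx = -41·6 + ½·11·6² = -48 cm; v ends 25 cm/s.
x(16) = 4 + Σ Δx = -168 cm.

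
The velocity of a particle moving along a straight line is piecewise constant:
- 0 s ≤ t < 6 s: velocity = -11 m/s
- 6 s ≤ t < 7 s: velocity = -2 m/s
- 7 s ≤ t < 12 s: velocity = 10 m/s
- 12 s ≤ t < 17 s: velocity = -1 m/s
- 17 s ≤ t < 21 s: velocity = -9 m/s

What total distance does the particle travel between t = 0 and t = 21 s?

Total distance travelled is ∫|v| dt — sum the magnitudes of each area piece.
0–6 s: |-11| × 6 = 66 m
6–7 s: |-2| × 1 = 2 m
7–12 s: |10| × 5 = 50 m
12–17 s: |-1| × 5 = 5 m
17–21 s: |-9| × 4 = 36 m
Total distance = 159 m

159 m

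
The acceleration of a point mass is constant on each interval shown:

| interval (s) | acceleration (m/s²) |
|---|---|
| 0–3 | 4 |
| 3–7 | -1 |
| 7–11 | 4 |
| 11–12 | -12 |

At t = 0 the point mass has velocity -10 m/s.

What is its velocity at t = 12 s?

Δv equals the area under the a-t graph; then v = v₀ + Δv.
0–3 s: 4 × 3 = 12 m/s
3–7 s: -1 × 4 = -4 m/s
7–11 s: 4 × 4 = 16 m/s
11–12 s: -12 × 1 = -12 m/s
Δv = 12 m/s, so v(12) = -10 + (12) = 2 m/s.

2 m/s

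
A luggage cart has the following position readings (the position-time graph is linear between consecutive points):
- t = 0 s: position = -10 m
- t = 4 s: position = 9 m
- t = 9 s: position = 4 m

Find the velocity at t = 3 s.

4.75 m/s

Velocity is the slope of the x-t graph on 0–4 s: (9 − -10)/(4 − 0) = 4.75 m/s.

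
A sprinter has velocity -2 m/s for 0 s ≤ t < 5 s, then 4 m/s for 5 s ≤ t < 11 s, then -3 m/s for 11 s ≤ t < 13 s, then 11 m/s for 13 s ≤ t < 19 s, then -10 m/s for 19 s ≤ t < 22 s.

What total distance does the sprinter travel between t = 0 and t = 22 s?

136 m

Distance (not displacement) is the total path length: add the absolute areas under v-t.
0–5 s: |-2| × 5 = 10 m
5–11 s: |4| × 6 = 24 m
11–13 s: |-3| × 2 = 6 m
13–19 s: |11| × 6 = 66 m
19–22 s: |-10| × 3 = 30 m
Total distance = 136 m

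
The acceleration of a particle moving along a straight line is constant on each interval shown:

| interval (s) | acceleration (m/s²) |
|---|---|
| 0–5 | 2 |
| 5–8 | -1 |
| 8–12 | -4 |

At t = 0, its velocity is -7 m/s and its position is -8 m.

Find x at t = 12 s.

On each constant-a segment, Δv = aΔt and Δx = v₀Δt + ½aΔt²; chain segment to segment.
0–5 s: v starts -7 m/s; Δx = -7·5 + ½·2·5² = -10 m; v ends 3 m/s.
5–8 s: v starts 3 m/s; Δx = 3·3 + ½·-1·3² = 4.5 m; v ends 0 m/s.
8–12 s: v starts 0 m/s; Δx = 0·4 + ½·-4·4² = -32 m; v ends -16 m/s.
x(12) = -8 + Σ Δx = -45.5 m.

-45.5 m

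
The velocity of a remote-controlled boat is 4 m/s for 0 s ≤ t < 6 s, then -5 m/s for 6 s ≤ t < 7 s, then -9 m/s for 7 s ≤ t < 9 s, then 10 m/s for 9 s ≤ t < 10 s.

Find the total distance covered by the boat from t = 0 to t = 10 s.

Distance (not displacement) is the total path length: add the absolute areas under v-t.
0–6 s: |4| × 6 = 24 m
6–7 s: |-5| × 1 = 5 m
7–9 s: |-9| × 2 = 18 m
9–10 s: |10| × 1 = 10 m
Total distance = 57 m

57 m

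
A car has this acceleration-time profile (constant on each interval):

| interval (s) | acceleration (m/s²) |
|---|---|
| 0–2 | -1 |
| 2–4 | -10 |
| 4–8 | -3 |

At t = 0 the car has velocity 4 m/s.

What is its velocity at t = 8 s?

-30 m/s

Δv equals the area under the a-t graph; then v = v₀ + Δv.
0–2 s: -1 × 2 = -2 m/s
2–4 s: -10 × 2 = -20 m/s
4–8 s: -3 × 4 = -12 m/s
Δv = -34 m/s, so v(8) = 4 + (-34) = -30 m/s.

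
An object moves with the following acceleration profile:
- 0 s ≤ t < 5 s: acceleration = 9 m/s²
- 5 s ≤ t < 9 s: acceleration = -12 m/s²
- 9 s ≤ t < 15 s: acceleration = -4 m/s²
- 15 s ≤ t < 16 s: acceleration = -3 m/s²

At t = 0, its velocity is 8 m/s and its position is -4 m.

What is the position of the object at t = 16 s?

On each constant-a segment, Δv = aΔt and Δx = v₀Δt + ½aΔt²; chain segment to segment.
0–5 s: v starts 8 m/s; Δx = 8·5 + ½·9·5² = 152.5 m; v ends 53 m/s.
5–9 s: v starts 53 m/s; Δx = 53·4 + ½·-12·4² = 116 m; v ends 5 m/s.
9–15 s: v starts 5 m/s; Δx = 5·6 + ½·-4·6² = -42 m; v ends -19 m/s.
15–16 s: v starts -19 m/s; Δx = -19·1 + ½·-3·1² = -20.5 m; v ends -22 m/s.
x(16) = -4 + Σ Δx = 202 m.

202 m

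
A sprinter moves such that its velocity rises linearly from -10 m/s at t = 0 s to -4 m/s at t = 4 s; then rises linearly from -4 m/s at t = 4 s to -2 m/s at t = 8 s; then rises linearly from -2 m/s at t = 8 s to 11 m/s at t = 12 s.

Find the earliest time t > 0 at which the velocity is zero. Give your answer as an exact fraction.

v changes sign on 8–12 s (from -2 to 11); the graph is linear there, so v = 0 at t = 8 + (2)·(12 − 8)/(11 − -2) = 112/13 s.

t = 112/13 s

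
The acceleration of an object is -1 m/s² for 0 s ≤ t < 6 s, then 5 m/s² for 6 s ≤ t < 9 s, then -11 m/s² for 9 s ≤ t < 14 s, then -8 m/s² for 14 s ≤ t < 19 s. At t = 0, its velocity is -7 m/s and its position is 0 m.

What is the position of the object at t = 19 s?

-569 m

On each constant-a segment, Δv = aΔt and Δx = v₀Δt + ½aΔt²; chain segment to segment.
0–6 s: v starts -7 m/s; Δx = -7·6 + ½·-1·6² = -60 m; v ends -13 m/s.
6–9 s: v starts -13 m/s; Δx = -13·3 + ½·5·3² = -16.5 m; v ends 2 m/s.
9–14 s: v starts 2 m/s; Δx = 2·5 + ½·-11·5² = -127.5 m; v ends -53 m/s.
14–19 s: v starts -53 m/s; Δx = -53·5 + ½·-8·5² = -365 m; v ends -93 m/s.
x(19) = 0 + Σ Δx = -569 m.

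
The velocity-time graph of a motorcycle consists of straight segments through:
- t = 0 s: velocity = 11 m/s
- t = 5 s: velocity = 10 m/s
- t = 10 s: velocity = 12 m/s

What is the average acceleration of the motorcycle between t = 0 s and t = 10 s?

0.1 m/s²

Average acceleration = Δv/Δt = (12 − 11)/(10 − 0) = 0.1 m/s².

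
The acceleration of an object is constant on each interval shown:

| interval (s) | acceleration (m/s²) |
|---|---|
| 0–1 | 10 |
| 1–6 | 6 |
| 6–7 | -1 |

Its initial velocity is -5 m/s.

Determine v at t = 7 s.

Δv equals the area under the a-t graph; then v = v₀ + Δv.
0–1 s: 10 × 1 = 10 m/s
1–6 s: 6 × 5 = 30 m/s
6–7 s: -1 × 1 = -1 m/s
Δv = 39 m/s, so v(7) = -5 + (39) = 34 m/s.

34 m/s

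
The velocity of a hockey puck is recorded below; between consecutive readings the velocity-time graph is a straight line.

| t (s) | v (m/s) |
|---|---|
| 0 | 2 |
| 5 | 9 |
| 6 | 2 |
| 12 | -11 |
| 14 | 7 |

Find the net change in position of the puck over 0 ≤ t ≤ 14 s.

2 m

Net displacement equals the area under the velocity-time graph (areas below the axis count negative).
0–5 s: ½(2 + 9)(5) = 27.5 m
5–6 s: ½(9 + 2)(1) = 5.5 m
6–12 s: ½(2 + -11)(6) = -27 m
12–14 s: ½(-11 + 7)(2) = -4 m
Net displacement = 2 m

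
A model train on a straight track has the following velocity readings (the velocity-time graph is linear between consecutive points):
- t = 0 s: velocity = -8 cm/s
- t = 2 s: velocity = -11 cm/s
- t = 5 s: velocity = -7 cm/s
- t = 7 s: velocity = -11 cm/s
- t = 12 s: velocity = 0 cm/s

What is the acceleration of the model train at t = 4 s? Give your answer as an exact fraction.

4/3 cm/s²

Acceleration is the slope of the v-t graph on 2–5 s: (-7 − -11)/(5 − 2) = 4/3 cm/s².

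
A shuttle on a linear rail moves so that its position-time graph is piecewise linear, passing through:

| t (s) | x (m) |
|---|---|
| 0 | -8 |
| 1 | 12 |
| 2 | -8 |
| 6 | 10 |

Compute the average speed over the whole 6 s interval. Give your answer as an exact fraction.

29/3 m/s

Average speed = (total path length)/(elapsed time); on a piecewise-linear x-t graph the path length is Σ|Δx|.
0–1 s: |Δx| = |12 − -8| = 20 m
1–2 s: |Δx| = |-8 − 12| = 20 m
2–6 s: |Δx| = |10 − -8| = 18 m
Total path = 58 m; average speed = 58/6 = 29/3 m/s.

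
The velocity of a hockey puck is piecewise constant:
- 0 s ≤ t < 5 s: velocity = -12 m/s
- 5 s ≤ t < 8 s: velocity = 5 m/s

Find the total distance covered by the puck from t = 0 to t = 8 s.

Distance (not displacement) is the total path length: add the absolute areas under v-t.
0–5 s: |-12| × 5 = 60 m
5–8 s: |5| × 3 = 15 m
Total distance = 75 m

75 m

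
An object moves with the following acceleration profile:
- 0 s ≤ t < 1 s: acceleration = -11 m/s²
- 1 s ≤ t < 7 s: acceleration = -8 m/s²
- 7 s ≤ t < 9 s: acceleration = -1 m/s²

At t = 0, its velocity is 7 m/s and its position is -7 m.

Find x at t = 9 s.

On each constant-a segment, Δv = aΔt and Δx = v₀Δt + ½aΔt²; chain segment to segment.
0–1 s: v starts 7 m/s; Δx = 7·1 + ½·-11·1² = 1.5 m; v ends -4 m/s.
1–7 s: v starts -4 m/s; Δx = -4·6 + ½·-8·6² = -168 m; v ends -52 m/s.
7–9 s: v starts -52 m/s; Δx = -52·2 + ½·-1·2² = -106 m; v ends -54 m/s.
x(9) = -7 + Σ Δx = -279.5 m.

-279.5 m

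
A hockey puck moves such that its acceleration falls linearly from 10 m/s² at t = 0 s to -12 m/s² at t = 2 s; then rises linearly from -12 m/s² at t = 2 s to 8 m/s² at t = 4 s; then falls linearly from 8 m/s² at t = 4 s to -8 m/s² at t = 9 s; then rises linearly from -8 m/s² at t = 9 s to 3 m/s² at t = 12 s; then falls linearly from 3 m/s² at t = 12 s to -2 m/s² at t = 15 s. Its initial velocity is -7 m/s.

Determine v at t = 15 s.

Δv equals the area under the a-t graph; then v = v₀ + Δv.
0–2 s: ½(10 + -12)(2) = -2 m/s
2–4 s: ½(-12 + 8)(2) = -4 m/s
4–9 s: ½(8 + -8)(5) = 0 m/s
9–12 s: ½(-8 + 3)(3) = -7.5 m/s
12–15 s: ½(3 + -2)(3) = 1.5 m/s
Δv = -12 m/s, so v(15) = -7 + (-12) = -19 m/s.

-19 m/s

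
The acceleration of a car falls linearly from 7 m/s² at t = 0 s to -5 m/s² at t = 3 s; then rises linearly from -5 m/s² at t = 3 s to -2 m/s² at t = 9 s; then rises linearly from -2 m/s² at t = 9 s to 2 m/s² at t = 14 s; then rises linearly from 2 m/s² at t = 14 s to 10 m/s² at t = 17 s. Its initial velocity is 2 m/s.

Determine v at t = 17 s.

Δv equals the area under the a-t graph; then v = v₀ + Δv.
0–3 s: ½(7 + -5)(3) = 3 m/s
3–9 s: ½(-5 + -2)(6) = -21 m/s
9–14 s: ½(-2 + 2)(5) = 0 m/s
14–17 s: ½(2 + 10)(3) = 18 m/s
Δv = 0 m/s, so v(17) = 2 + (0) = 2 m/s.

2 m/s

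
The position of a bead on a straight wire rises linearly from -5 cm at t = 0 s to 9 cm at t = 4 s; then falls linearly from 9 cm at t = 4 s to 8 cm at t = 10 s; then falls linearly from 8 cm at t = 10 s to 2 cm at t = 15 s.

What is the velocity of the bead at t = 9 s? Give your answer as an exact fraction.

Velocity is the slope of the x-t graph on 4–10 s: (8 − 9)/(10 − 4) = -1/6 cm/s.

-1/6 cm/s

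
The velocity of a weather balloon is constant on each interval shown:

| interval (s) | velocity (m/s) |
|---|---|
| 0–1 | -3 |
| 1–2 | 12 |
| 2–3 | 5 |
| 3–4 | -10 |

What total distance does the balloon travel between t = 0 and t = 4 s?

Distance (not displacement) is the total path length: add the absolute areas under v-t.
0–1 s: |-3| × 1 = 3 m
1–2 s: |12| × 1 = 12 m
2–3 s: |5| × 1 = 5 m
3–4 s: |-10| × 1 = 10 m
Total distance = 30 m

30 m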